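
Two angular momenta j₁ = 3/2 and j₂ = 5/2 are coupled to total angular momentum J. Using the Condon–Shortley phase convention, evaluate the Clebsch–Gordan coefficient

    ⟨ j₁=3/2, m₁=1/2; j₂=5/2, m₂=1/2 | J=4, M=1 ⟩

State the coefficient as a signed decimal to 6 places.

√[9·0!3!5!/9! · 2!1!3!2!5!3!] = √(2160/7)
  +(−1)^0/∏(0,0,1,3,2,2)! = 1/24  (running 1/24)
⟨..|..⟩ = √(2160/7)·(1/24) = +0.731925

+0.731925  (= +√(15/28))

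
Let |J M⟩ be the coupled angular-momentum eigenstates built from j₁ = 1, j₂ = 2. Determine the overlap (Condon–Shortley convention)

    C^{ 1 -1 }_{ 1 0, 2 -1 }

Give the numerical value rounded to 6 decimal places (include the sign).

√[3·2!0!2!/5! · 1!1!1!3!0!2!] = √(6/5)
  +(−1)^1/∏(1,1,0,0,0,2)! = -1/2  (running -1/2)
⟨..|..⟩ = √(6/5)·(-1/2) = -0.547723

-0.547723  (= −√(3/10))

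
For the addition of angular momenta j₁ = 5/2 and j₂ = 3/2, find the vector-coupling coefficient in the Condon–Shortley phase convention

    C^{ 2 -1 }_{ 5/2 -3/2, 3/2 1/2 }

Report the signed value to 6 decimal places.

triangle: 2!·3!·1!/7! = 12/5040
(j±m)!: 1!·4!·2!·1!·1!·3! = 288
prefactor² = (2J+1)·Δ·N² = 24/7
  k=1: −1/(1!·1!·3!·1!·0!·0!) = -1/6
  k=2: +1/(2!·0!·2!·0!·1!·1!) = 1/4
Σ = 1/12  ⇒  CG² = 24/7·1/12² = 1/42
CG = +√(1/42) = +0.154303

+√(1/42) = +0.154303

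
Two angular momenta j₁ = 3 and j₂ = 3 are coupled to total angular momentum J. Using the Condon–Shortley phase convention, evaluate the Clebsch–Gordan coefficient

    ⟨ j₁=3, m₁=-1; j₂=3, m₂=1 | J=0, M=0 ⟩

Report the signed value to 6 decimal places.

+√(1/7) ≈ +0.377964

j₁+j₂−J=6  J+j₁−j₂=0  J−j₁+j₂=0  j₁+j₂+J+1=7
(j₁±m₁, j₂±m₂, J±M) = (2,4,4,2,0,0)
P² = 2304/7
sum k=4..4:
  [4] +1/48 = 1/48
S = 1/48
C² = P²·S² = 1/7 ; C = +0.377964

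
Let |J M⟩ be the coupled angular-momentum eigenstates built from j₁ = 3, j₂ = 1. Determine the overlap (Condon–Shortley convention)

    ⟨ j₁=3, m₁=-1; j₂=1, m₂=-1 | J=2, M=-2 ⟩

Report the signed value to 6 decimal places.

+√(1/21) = +0.218218

j₁+j₂−J=2  J+j₁−j₂=4  J−j₁+j₂=0  j₁+j₂+J+1=7
(j₁±m₁, j₂±m₂, J±M) = (2,4,0,2,0,4)
P² = 768/7
sum k=0..0:
  [0] +1/48 = 1/48
S = 1/48
C² = P²·S² = 1/21 ; C = +0.218218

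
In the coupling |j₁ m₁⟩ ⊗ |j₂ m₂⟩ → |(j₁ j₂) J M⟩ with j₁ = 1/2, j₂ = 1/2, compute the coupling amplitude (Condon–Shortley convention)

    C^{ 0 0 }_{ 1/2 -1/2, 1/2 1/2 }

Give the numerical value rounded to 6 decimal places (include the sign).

j₁+j₂−J=1  J+j₁−j₂=0  J−j₁+j₂=0  j₁+j₂+J+1=2
(j₁±m₁, j₂±m₂, J±M) = (0,1,1,0,0,0)
P² = 1/2
sum k=1..1:
  [1] −1/1 = -1
S = -1
C² = P²·S² = 1/2 ; C = -0.707107

−√(1/2) = -0.707107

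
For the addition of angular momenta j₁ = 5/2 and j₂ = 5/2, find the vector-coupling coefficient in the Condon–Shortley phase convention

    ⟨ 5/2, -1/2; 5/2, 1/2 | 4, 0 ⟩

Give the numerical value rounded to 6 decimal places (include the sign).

j₁+j₂−J=1  J+j₁−j₂=4  J−j₁+j₂=4  j₁+j₂+J+1=10
(j₁±m₁, j₂±m₂, J±M) = (2,3,3,2,4,4)
P² = 20736/175
sum k=0..1:
  [0] +1/36 = 1/36
  [1] −1/16 = -1/16
S = -5/144
C² = P²·S² = 1/7 ; C = -0.377964

−√(1/7) = -0.377964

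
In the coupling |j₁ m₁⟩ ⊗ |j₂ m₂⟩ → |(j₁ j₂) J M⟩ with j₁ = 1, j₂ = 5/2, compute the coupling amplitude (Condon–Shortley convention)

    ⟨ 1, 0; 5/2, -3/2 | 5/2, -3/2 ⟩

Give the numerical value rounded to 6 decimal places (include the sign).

+√(9/35) ≈ +0.507093

√[6·1!1!4!/7! · 1!1!1!4!1!4!] = √(576/35)
  +(−1)^0/∏(0,1,1,1,0,3)! = 1/6  (running 1/6)
  +(−1)^1/∏(1,0,0,0,1,4)! = -1/24  (running 1/8)
⟨..|..⟩ = √(576/35)·(1/8) = +0.507093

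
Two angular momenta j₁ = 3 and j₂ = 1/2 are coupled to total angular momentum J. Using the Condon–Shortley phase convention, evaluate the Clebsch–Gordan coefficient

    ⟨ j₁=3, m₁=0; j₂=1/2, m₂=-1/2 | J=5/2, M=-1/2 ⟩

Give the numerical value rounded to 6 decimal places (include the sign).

+√(3/7) ≈ +0.654654

√[6·1!5!0!/7! · 3!3!0!1!2!3!] = √(432/7)
  +(−1)^0/∏(0,1,3,0,2,0)! = 1/12  (running 1/12)
⟨..|..⟩ = √(432/7)·(1/12) = +0.654654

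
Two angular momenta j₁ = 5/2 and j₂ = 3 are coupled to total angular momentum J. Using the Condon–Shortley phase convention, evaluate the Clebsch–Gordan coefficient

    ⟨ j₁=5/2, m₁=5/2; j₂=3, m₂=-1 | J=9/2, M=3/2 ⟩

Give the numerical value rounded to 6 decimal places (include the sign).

+0.465242

√[10·1!4!5!/11! · 5!0!2!4!6!3!] = √(1382400/77)
  +(−1)^0/∏(0,1,0,2,4,3)! = 1/288  (running 1/288)
⟨..|..⟩ = √(1382400/77)·(1/288) = +0.465242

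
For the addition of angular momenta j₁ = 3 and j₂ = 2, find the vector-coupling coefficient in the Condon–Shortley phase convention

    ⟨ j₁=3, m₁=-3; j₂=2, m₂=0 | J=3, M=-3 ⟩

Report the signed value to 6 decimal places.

+√(5/12) = +0.645497

triangle: 2!×4!×2!/9! = 96/362880
(j±m)!: 0!×6!×2!×2!×0!×6! = 2073600
prefactor² = (2J+1)×Δ×N² = 3840
  k=2: +1/(2!×0!×4!×0!×0!×2!) = 1/96
Σ = 1/96  ⇒  CG² = 3840×1/96² = 5/12
CG = +√(5/12) = +0.645497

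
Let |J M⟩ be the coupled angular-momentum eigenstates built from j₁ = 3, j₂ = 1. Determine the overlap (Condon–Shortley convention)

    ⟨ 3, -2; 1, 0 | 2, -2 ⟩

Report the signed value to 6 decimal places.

j₁+j₂−J=2  J+j₁−j₂=4  J−j₁+j₂=0  j₁+j₂+J+1=7
(j₁±m₁, j₂±m₂, J±M) = (1,5,1,1,0,4)
P² = 960/7
sum k=1..1:
  [1] −1/24 = -1/24
S = -1/24
C² = P²·S² = 5/21 ; C = -0.487950

−√(5/21) ≈ -0.487950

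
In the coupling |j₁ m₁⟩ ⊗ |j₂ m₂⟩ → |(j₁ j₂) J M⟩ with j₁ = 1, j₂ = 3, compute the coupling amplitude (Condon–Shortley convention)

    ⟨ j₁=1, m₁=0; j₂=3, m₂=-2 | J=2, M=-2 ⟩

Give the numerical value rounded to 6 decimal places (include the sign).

√[5·2!0!4!/7! · 1!1!1!5!0!4!] = √(960/7)
  +(−1)^1/∏(1,1,0,0,0,4)! = -1/24  (running -1/24)
⟨..|..⟩ = √(960/7)·(-1/24) = -0.487950

-0.487950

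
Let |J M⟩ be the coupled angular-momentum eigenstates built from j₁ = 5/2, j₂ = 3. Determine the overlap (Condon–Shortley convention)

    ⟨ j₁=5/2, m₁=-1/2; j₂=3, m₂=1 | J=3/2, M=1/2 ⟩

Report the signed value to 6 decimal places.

√[4·4!1!2!/8! · 2!3!4!2!2!1!] = √(192/35)
  +(−1)^2/∏(2,2,1,2,0,0)! = 1/8  (running 1/8)
  +(−1)^3/∏(3,1,0,1,1,1)! = -1/6  (running -1/24)
⟨..|..⟩ = √(192/35)·(-1/24) = -0.097590

−√(1/105) = -0.097590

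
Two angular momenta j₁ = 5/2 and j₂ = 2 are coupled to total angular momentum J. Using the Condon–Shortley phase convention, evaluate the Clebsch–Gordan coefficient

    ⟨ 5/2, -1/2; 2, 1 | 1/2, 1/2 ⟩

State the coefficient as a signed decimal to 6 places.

−√(2/15) ≈ -0.365148

triangle: 4!*1!*0!/6! = 24/720
(j±m)!: 2!*3!*3!*1!*1!*0! = 72
prefactor² = (2J+1)*Δ*N² = 24/5
  k=3: −1/(3!*1!*0!*0!*1!*0!) = -1/6
Σ = -1/6  ⇒  CG² = 24/5*(-1/6)² = 2/15
CG = −√(2/15) = -0.365148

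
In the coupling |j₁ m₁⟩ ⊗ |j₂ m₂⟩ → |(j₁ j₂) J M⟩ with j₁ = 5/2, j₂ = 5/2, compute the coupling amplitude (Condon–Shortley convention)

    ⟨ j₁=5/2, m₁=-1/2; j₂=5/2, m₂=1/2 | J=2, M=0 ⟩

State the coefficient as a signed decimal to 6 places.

+√(4/21) ≈ +0.436436

√[5·3!2!2!/8! · 2!3!3!2!2!2!] = √(12/7)
  +(−1)^1/∏(1,2,2,2,0,0)! = -1/8  (running -1/8)
  +(−1)^2/∏(2,1,1,1,1,1)! = 1/2  (running 3/8)
  +(−1)^3/∏(3,0,0,0,2,2)! = -1/24  (running 1/3)
⟨..|..⟩ = √(12/7)·(1/3) = +0.436436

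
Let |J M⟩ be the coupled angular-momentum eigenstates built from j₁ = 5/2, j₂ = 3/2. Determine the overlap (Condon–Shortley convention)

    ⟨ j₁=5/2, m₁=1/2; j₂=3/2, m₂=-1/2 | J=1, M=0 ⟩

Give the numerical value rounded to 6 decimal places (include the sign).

triangle: 3!×2!×0!/6! = 12/720
(j±m)!: 3!×2!×1!×2!×1!×1! = 24
prefactor² = (2J+1)×Δ×N² = 6/5
  k=1: −1/(1!×2!×1!×0!×1!×0!) = -1/2
Σ = -1/2  ⇒  CG² = 6/5×(-1/2)² = 3/10
CG = −√(3/10) = -0.547723

-0.547723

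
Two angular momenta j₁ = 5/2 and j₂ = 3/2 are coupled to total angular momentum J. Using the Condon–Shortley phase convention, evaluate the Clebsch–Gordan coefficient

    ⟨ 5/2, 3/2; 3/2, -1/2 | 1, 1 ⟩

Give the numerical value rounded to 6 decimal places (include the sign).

-0.547723  (= −√(3/10))

j₁+j₂−J=3  J+j₁−j₂=2  J−j₁+j₂=0  j₁+j₂+J+1=6
(j₁±m₁, j₂±m₂, J±M) = (4,1,1,2,2,0)
P² = 24/5
sum k=1..1:
  [1] −1/4 = -1/4
S = -1/4
C² = P²·S² = 3/10 ; C = -0.547723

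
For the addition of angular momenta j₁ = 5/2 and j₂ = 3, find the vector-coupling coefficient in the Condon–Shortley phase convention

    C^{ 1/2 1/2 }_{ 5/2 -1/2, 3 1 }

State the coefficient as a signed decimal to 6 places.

-0.436436

√[2·5!0!1!/7! · 2!3!4!2!1!0!] = √(192/7)
  +(−1)^3/∏(3,2,0,1,0,0)! = -1/12  (running -1/12)
⟨..|..⟩ = √(192/7)·(-1/12) = -0.436436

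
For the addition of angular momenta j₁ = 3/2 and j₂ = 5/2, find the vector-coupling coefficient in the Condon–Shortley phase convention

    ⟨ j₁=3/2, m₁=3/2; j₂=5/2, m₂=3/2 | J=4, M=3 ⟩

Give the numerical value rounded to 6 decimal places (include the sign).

j₁+j₂−J=0  J+j₁−j₂=3  J−j₁+j₂=5  j₁+j₂+J+1=9
(j₁±m₁, j₂±m₂, J±M) = (3,0,4,1,7,1)
P² = 12960
sum k=0..0:
  [0] +1/144 = 1/144
S = 1/144
C² = P²·S² = 5/8 ; C = +0.790569

+0.790569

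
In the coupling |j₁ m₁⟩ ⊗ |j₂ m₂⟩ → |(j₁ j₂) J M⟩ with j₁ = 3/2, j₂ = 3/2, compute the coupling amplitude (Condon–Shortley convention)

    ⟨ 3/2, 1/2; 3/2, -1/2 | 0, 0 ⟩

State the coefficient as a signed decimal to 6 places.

−√(1/4) ≈ -0.500000

j₁+j₂−J=3  J+j₁−j₂=0  J−j₁+j₂=0  j₁+j₂+J+1=4
(j₁±m₁, j₂±m₂, J±M) = (2,1,1,2,0,0)
P² = 1
sum k=1..1:
  [1] −1/2 = -1/2
S = -1/2
C² = P²·S² = 1/4 ; C = -0.500000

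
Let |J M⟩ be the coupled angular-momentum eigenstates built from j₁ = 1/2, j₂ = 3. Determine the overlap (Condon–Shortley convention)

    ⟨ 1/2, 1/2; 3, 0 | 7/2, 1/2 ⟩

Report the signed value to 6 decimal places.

√[8·0!1!6!/8! · 1!0!3!3!4!3!] = √(5184/7)
  +(−1)^0/∏(0,0,0,3,1,3)! = 1/36  (running 1/36)
⟨..|..⟩ = √(5184/7)·(1/36) = +0.755929

+0.755929  (= +√(4/7))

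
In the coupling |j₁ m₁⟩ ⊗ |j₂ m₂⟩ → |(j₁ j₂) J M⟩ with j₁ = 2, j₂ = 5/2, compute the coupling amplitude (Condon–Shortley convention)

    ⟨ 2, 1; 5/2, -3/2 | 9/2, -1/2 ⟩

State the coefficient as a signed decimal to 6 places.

+0.398410  (= +√(10/63))

triangle: 0!*4!*5!/10! = 2880/3628800
(j±m)!: 3!*1!*1!*4!*4!*5! = 414720
prefactor² = (2J+1)*Δ*N² = 23040/7
  k=0: +1/(0!*0!*1!*1!*3!*4!) = 1/144
Σ = 1/144  ⇒  CG² = 23040/7*1/144² = 10/63
CG = +√(10/63) = +0.398410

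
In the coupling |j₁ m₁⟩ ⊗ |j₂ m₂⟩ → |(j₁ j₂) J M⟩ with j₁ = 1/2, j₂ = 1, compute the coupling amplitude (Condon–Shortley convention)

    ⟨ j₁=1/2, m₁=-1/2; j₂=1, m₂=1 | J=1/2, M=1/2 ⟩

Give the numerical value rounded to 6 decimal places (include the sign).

√[2·1!0!1!/3! · 0!1!2!0!1!0!] = √(2/3)
  +(−1)^1/∏(1,0,0,1,0,0)! = -1  (running -1)
⟨..|..⟩ = √(2/3)·(-1) = -0.816497

−√(2/3) ≈ -0.816497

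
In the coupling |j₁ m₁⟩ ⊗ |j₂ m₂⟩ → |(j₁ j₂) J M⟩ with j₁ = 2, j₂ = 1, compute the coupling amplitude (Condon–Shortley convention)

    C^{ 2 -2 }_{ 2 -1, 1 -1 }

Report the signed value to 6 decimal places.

+√(1/3) ≈ +0.577350

triangle: 1!·3!·1!/6! = 6/720
(j±m)!: 1!·3!·0!·2!·0!·4! = 288
prefactor² = (2J+1)·Δ·N² = 12
  k=0: +1/(0!·1!·3!·0!·0!·1!) = 1/6
Σ = 1/6  ⇒  CG² = 12·1/6² = 1/3
CG = +√(1/3) = +0.577350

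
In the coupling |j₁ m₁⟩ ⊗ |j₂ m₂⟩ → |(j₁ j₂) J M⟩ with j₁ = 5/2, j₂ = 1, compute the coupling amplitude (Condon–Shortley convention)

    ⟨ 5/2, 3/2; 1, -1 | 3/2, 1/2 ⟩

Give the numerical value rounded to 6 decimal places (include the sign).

+√(2/5) ≈ +0.632456

j₁+j₂−J=2  J+j₁−j₂=3  J−j₁+j₂=0  j₁+j₂+J+1=6
(j₁±m₁, j₂±m₂, J±M) = (4,1,0,2,2,1)
P² = 32/5
sum k=0..0:
  [0] +1/4 = 1/4
S = 1/4
C² = P²·S² = 2/5 ; C = +0.632456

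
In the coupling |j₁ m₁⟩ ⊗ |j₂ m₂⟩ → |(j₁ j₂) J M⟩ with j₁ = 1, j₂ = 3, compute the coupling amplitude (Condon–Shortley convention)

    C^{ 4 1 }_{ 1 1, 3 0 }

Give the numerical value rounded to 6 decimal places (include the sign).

+0.597614

triangle: 0!*2!*6!/9! = 1440/362880
(j±m)!: 2!*0!*3!*3!*5!*3! = 51840
prefactor² = (2J+1)*Δ*N² = 12960/7
  k=0: +1/(0!*0!*0!*3!*2!*3!) = 1/72
Σ = 1/72  ⇒  CG² = 12960/7*1/72² = 5/14
CG = +√(5/14) = +0.597614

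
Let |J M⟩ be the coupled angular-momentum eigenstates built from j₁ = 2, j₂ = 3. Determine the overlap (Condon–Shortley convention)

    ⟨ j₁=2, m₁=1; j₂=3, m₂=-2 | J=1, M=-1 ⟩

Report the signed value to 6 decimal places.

j₁+j₂−J=4  J+j₁−j₂=0  J−j₁+j₂=2  j₁+j₂+J+1=7
(j₁±m₁, j₂±m₂, J±M) = (3,1,1,5,0,2)
P² = 288/7
sum k=1..1:
  [1] −1/12 = -1/12
S = -1/12
C² = P²·S² = 2/7 ; C = -0.534522

-0.534522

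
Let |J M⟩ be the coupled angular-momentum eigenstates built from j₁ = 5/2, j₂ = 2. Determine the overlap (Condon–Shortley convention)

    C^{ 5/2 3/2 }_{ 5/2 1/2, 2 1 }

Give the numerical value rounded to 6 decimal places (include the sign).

triangle: 2!*3!*2!/8! = 24/40320
(j±m)!: 3!*2!*3!*1!*4!*1! = 1728
prefactor² = (2J+1)*Δ*N² = 216/35
  k=1: −1/(1!*1!*1!*2!*2!*0!) = -1/4
  k=2: +1/(2!*0!*0!*1!*3!*1!) = 1/12
Σ = -1/6  ⇒  CG² = 216/35*(-1/6)² = 6/35
CG = −√(6/35) = -0.414039

-0.414039  (= −√(6/35))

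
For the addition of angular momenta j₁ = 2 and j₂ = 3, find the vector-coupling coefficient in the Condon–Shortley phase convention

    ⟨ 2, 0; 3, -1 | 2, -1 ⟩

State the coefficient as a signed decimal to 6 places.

triangle: 3!·1!·3!/8! = 36/40320
(j±m)!: 2!·2!·2!·4!·1!·3! = 1152
prefactor² = (2J+1)·Δ·N² = 36/7
  k=1: −1/(1!·2!·1!·1!·0!·2!) = -1/4
  k=2: +1/(2!·1!·0!·0!·1!·3!) = 1/12
Σ = -1/6  ⇒  CG² = 36/7·(-1/6)² = 1/7
CG = −√(1/7) = -0.377964

−√(1/7) ≈ -0.377964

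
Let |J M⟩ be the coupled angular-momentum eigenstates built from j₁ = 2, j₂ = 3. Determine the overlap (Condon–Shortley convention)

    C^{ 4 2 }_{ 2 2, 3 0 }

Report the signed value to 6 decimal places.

√[9·1!3!5!/10! · 4!0!3!3!6!2!] = √(15552/7)
  +(−1)^0/∏(0,1,0,3,3,2)! = 1/72  (running 1/72)
⟨..|..⟩ = √(15552/7)·(1/72) = +0.654654

+√(3/7) = +0.654654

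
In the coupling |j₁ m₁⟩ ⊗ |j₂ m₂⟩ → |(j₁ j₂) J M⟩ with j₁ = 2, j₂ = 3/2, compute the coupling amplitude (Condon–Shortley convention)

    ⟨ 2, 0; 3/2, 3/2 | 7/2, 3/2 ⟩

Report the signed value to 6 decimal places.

+√(2/7) = +0.534522

triangle: 0!·4!·3!/8! = 144/40320
(j±m)!: 2!·2!·3!·0!·5!·2! = 5760
prefactor² = (2J+1)·Δ·N² = 1152/7
  k=0: +1/(0!·0!·2!·3!·2!·0!) = 1/24
Σ = 1/24  ⇒  CG² = 1152/7·1/24² = 2/7
CG = +√(2/7) = +0.534522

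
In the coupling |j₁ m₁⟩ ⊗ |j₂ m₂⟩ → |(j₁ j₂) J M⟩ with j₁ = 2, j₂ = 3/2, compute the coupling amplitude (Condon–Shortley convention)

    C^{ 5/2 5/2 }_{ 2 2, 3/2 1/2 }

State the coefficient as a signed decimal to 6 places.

j₁+j₂−J=1  J+j₁−j₂=3  J−j₁+j₂=2  j₁+j₂+J+1=7
(j₁±m₁, j₂±m₂, J±M) = (4,0,2,1,5,0)
P² = 576/7
sum k=0..0:
  [0] +1/12 = 1/12
S = 1/12
C² = P²·S² = 4/7 ; C = +0.755929

+0.755929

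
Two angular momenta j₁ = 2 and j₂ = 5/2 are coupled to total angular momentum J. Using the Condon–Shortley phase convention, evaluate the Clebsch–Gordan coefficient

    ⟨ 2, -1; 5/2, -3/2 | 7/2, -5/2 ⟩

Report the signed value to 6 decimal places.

+0.125988

triangle: 1!×3!×4!/9! = 144/362880
(j±m)!: 1!×3!×1!×4!×1!×6! = 103680
prefactor² = (2J+1)×Δ×N² = 2304/7
  k=0: +1/(0!×1!×3!×1!×0!×3!) = 1/36
  k=1: −1/(1!×0!×2!×0!×1!×4!) = -1/48
Σ = 1/144  ⇒  CG² = 2304/7×1/144² = 1/63
CG = +√(1/63) = +0.125988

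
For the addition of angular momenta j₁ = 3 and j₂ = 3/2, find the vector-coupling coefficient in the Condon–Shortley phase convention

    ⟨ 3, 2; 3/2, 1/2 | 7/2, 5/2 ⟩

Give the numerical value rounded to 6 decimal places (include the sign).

√[8·1!5!2!/9! · 5!1!2!1!6!1!] = √(6400/7)
  +(−1)^0/∏(0,1,1,2,4,0)! = 1/48  (running 1/48)
  +(−1)^1/∏(1,0,0,1,5,1)! = -1/120  (running 1/80)
⟨..|..⟩ = √(6400/7)·(1/80) = +0.377964

+0.377964  (= +√(1/7))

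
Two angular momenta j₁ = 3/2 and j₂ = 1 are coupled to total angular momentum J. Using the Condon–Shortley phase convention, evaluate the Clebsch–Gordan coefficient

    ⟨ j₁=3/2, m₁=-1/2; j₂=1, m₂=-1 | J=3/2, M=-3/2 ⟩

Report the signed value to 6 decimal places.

+√(2/5) = +0.632456

√[4·1!2!1!/5! · 1!2!0!2!0!3!] = √(8/5)
  +(−1)^0/∏(0,1,2,0,0,1)! = 1/2  (running 1/2)
⟨..|..⟩ = √(8/5)·(1/2) = +0.632456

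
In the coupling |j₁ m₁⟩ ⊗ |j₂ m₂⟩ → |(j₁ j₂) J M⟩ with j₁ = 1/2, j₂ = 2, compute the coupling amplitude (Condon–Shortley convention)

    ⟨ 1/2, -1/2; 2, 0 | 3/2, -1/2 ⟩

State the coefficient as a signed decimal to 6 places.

j₁+j₂−J=1  J+j₁−j₂=0  J−j₁+j₂=3  j₁+j₂+J+1=5
(j₁±m₁, j₂±m₂, J±M) = (0,1,2,2,1,2)
P² = 8/5
sum k=1..1:
  [1] −1/2 = -1/2
S = -1/2
C² = P²·S² = 2/5 ; C = -0.632456

−√(2/5) = -0.632456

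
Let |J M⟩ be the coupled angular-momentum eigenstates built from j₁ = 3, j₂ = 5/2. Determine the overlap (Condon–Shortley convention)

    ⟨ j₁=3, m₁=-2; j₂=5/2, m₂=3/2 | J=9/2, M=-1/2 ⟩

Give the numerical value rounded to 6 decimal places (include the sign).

−√(361/1386) = -0.510355

triangle: 1!*5!*4!/11! = 2880/39916800
(j±m)!: 1!*5!*4!*1!*4!*5! = 8294400
prefactor² = (2J+1)*Δ*N² = 460800/77
  k=0: +1/(0!*1!*5!*4!*0!*0!) = 1/2880
  k=1: −1/(1!*0!*4!*3!*1!*1!) = -1/144
Σ = -19/2880  ⇒  CG² = 460800/77*(-19/2880)² = 361/1386
CG = −√(361/1386) = -0.510355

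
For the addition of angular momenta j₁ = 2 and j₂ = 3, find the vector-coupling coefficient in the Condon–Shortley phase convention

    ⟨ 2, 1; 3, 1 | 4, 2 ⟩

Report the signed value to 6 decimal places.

+0.188982  (= +√(1/28))

j₁+j₂−J=1  J+j₁−j₂=3  J−j₁+j₂=5  j₁+j₂+J+1=10
(j₁±m₁, j₂±m₂, J±M) = (3,1,4,2,6,2)
P² = 5184/7
sum k=0..1:
  [0] +1/48 = 1/48
  [1] −1/72 = -1/72
S = 1/144
C² = P²·S² = 1/28 ; C = +0.188982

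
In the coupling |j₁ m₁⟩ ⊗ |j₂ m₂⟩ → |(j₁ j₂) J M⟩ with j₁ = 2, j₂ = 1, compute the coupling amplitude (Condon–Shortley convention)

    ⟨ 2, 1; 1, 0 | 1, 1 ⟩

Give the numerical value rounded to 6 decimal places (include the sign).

-0.547723

j₁+j₂−J=2  J+j₁−j₂=2  J−j₁+j₂=0  j₁+j₂+J+1=5
(j₁±m₁, j₂±m₂, J±M) = (3,1,1,1,2,0)
P² = 6/5
sum k=1..1:
  [1] −1/2 = -1/2
S = -1/2
C² = P²·S² = 3/10 ; C = -0.547723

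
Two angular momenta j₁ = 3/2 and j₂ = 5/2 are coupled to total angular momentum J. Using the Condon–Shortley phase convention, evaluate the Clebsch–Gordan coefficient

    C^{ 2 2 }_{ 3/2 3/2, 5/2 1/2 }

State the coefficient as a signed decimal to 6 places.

j₁+j₂−J=2  J+j₁−j₂=1  J−j₁+j₂=3  j₁+j₂+J+1=7
(j₁±m₁, j₂±m₂, J±M) = (3,0,3,2,4,0)
P² = 144/7
sum k=0..0:
  [0] +1/12 = 1/12
S = 1/12
C² = P²·S² = 1/7 ; C = +0.377964

+0.377964  (= +√(1/7))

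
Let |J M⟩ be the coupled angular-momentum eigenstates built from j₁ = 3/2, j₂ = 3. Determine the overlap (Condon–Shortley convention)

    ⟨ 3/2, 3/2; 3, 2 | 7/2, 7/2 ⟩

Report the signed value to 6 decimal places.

+0.577350  (= +√(1/3))

triangle: 1!×2!×5!/9! = 240/362880
(j±m)!: 3!×0!×5!×1!×7!×0! = 3628800
prefactor² = (2J+1)×Δ×N² = 19200
  k=0: +1/(0!×1!×0!×5!×2!×0!) = 1/240
Σ = 1/240  ⇒  CG² = 19200×1/240² = 1/3
CG = +√(1/3) = +0.577350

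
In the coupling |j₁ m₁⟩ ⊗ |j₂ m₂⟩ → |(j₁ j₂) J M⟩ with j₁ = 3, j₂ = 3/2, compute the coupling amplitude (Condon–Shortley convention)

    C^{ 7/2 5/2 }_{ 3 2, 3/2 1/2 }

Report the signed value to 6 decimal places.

j₁+j₂−J=1  J+j₁−j₂=5  J−j₁+j₂=2  j₁+j₂+J+1=9
(j₁±m₁, j₂±m₂, J±M) = (5,1,2,1,6,1)
P² = 6400/7
sum k=0..1:
  [0] +1/48 = 1/48
  [1] −1/120 = -1/120
S = 1/80
C² = P²·S² = 1/7 ; C = +0.377964

+0.377964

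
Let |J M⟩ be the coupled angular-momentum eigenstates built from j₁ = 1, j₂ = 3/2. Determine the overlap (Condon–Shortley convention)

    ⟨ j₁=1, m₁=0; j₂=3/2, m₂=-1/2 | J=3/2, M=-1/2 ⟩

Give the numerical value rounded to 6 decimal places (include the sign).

j₁+j₂−J=1  J+j₁−j₂=1  J−j₁+j₂=2  j₁+j₂+J+1=5
(j₁±m₁, j₂±m₂, J±M) = (1,1,1,2,1,2)
P² = 4/15
sum k=0..1:
  [0] +1/1 = 1
  [1] −1/2 = -1/2
S = 1/2
C² = P²·S² = 1/15 ; C = +0.258199

+0.258199  (= +√(1/15))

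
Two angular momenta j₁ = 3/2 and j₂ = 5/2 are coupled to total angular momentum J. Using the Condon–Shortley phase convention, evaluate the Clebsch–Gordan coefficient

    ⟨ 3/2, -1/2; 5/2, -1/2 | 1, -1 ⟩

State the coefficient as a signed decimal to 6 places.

triangle: 3!*0!*2!/6! = 12/720
(j±m)!: 1!*2!*2!*3!*0!*2! = 48
prefactor² = (2J+1)*Δ*N² = 12/5
  k=2: +1/(2!*1!*0!*0!*0!*2!) = 1/4
Σ = 1/4  ⇒  CG² = 12/5*1/4² = 3/20
CG = +√(3/20) = +0.387298

+√(3/20) = +0.387298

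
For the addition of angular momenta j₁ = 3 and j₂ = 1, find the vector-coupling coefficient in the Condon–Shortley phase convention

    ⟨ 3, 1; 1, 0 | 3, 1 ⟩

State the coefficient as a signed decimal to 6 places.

j₁+j₂−J=1  J+j₁−j₂=5  J−j₁+j₂=1  j₁+j₂+J+1=8
(j₁±m₁, j₂±m₂, J±M) = (4,2,1,1,4,2)
P² = 48
sum k=0..1:
  [0] +1/12 = 1/12
  [1] −1/24 = -1/24
S = 1/24
C² = P²·S² = 1/12 ; C = +0.288675

+√(1/12) ≈ +0.288675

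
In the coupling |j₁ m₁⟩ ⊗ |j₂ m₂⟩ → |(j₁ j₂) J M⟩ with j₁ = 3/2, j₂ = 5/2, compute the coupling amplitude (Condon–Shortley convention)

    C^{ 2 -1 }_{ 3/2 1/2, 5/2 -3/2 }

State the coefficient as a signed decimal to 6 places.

+√(1/42) = +0.154303

j₁+j₂−J=2  J+j₁−j₂=1  J−j₁+j₂=3  j₁+j₂+J+1=7
(j₁±m₁, j₂±m₂, J±M) = (2,1,1,4,1,3)
P² = 24/7
sum k=0..1:
  [0] +1/4 = 1/4
  [1] −1/6 = -1/6
S = 1/12
C² = P²·S² = 1/42 ; C = +0.154303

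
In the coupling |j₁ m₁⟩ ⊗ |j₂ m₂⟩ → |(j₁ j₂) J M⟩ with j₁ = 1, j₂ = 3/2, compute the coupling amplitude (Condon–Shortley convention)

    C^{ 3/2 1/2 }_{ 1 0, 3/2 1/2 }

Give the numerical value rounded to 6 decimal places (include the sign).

triangle: 1!·1!·2!/5! = 2/120
(j±m)!: 1!·1!·2!·1!·2!·1! = 4
prefactor² = (2J+1)·Δ·N² = 4/15
  k=0: +1/(0!·1!·1!·2!·0!·0!) = 1/2
  k=1: −1/(1!·0!·0!·1!·1!·1!) = -1
Σ = -1/2  ⇒  CG² = 4/15·(-1/2)² = 1/15
CG = −√(1/15) = -0.258199

−√(1/15) ≈ -0.258199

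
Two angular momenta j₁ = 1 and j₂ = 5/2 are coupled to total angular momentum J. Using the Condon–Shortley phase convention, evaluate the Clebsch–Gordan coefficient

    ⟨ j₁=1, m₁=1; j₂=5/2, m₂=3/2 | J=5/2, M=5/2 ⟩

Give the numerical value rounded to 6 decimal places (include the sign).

+0.534522

√[6·1!1!4!/7! · 2!0!4!1!5!0!] = √(1152/7)
  +(−1)^0/∏(0,1,0,4,1,0)! = 1/24  (running 1/24)
⟨..|..⟩ = √(1152/7)·(1/24) = +0.534522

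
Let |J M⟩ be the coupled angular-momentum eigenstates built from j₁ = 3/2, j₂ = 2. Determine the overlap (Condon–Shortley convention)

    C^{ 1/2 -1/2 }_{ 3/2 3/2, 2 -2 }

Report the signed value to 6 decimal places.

triangle: 3!×0!×1!/5! = 6/120
(j±m)!: 3!×0!×0!×4!×0!×1! = 144
prefactor² = (2J+1)×Δ×N² = 72/5
  k=0: +1/(0!×3!×0!×0!×0!×1!) = 1/6
Σ = 1/6  ⇒  CG² = 72/5×1/6² = 2/5
CG = +√(2/5) = +0.632456

+0.632456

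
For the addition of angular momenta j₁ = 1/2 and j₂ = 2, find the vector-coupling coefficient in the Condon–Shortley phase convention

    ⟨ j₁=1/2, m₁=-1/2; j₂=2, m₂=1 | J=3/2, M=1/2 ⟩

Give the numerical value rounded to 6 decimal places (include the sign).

-0.774597  (= −√(3/5))

triangle: 1!×0!×3!/5! = 6/120
(j±m)!: 0!×1!×3!×1!×2!×1! = 12
prefactor² = (2J+1)×Δ×N² = 12/5
  k=1: −1/(1!×0!×0!×2!×0!×1!) = -1/2
Σ = -1/2  ⇒  CG² = 12/5×(-1/2)² = 3/5
CG = −√(3/5) = -0.774597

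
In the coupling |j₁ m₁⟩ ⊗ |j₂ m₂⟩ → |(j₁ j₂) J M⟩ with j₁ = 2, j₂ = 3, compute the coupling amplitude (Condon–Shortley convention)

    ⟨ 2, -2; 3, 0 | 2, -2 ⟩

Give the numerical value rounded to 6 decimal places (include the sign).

-0.267261

√[5·3!1!3!/8! · 0!4!3!3!0!4!] = √(648/7)
  +(−1)^3/∏(3,0,1,0,0,3)! = -1/36  (running -1/36)
⟨..|..⟩ = √(648/7)·(-1/36) = -0.267261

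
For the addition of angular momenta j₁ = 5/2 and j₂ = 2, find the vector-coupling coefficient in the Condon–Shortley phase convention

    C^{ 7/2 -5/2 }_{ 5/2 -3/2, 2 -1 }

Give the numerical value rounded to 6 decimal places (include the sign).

−√(1/63) ≈ -0.125988

√[8·1!4!3!/9! · 1!4!1!3!1!6!] = √(2304/7)
  +(−1)^0/∏(0,1,4,1,0,2)! = 1/48  (running 1/48)
  +(−1)^1/∏(1,0,3,0,1,3)! = -1/36  (running -1/144)
⟨..|..⟩ = √(2304/7)·(-1/144) = -0.125988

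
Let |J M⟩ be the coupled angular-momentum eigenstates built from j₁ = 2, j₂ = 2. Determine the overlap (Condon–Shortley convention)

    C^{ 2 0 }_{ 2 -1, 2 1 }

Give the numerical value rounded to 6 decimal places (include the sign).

√[5·2!2!2!/7! · 1!3!3!1!2!2!] = √(8/7)
  +(−1)^1/∏(1,1,2,2,0,0)! = -1/4  (running -1/4)
  +(−1)^2/∏(2,0,1,1,1,1)! = 1/2  (running 1/4)
⟨..|..⟩ = √(8/7)·(1/4) = +0.267261

+0.267261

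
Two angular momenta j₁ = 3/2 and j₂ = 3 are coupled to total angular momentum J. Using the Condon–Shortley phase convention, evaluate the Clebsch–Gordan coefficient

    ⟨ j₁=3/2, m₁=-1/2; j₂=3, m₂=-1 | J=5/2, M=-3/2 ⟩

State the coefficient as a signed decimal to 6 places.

j₁+j₂−J=2  J+j₁−j₂=1  J−j₁+j₂=4  j₁+j₂+J+1=8
(j₁±m₁, j₂±m₂, J±M) = (1,2,2,4,1,4)
P² = 576/35
sum k=1..2:
  [1] −1/6 = -1/6
  [2] +1/48 = 1/48
S = -7/48
C² = P²·S² = 7/20 ; C = -0.591608

−√(7/20) = -0.591608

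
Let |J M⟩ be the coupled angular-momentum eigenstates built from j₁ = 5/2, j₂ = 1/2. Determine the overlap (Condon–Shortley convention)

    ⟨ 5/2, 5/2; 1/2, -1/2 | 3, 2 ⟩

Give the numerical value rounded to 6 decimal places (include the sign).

+0.408248

triangle: 0!·5!·1!/7! = 120/5040
(j±m)!: 5!·0!·0!·1!·5!·1! = 14400
prefactor² = (2J+1)·Δ·N² = 2400
  k=0: +1/(0!·0!·0!·0!·5!·1!) = 1/120
Σ = 1/120  ⇒  CG² = 2400·1/120² = 1/6
CG = +√(1/6) = +0.408248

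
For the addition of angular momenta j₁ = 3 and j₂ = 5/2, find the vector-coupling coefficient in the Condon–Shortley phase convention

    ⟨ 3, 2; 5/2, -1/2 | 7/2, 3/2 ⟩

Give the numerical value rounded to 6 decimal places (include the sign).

+0.308607  (= +√(2/21))

j₁+j₂−J=2  J+j₁−j₂=4  J−j₁+j₂=3  j₁+j₂+J+1=10
(j₁±m₁, j₂±m₂, J±M) = (5,1,2,3,5,2)
P² = 1536/7
sum k=0..1:
  [0] +1/24 = 1/24
  [1] −1/48 = -1/48
S = 1/48
C² = P²·S² = 2/21 ; C = +0.308607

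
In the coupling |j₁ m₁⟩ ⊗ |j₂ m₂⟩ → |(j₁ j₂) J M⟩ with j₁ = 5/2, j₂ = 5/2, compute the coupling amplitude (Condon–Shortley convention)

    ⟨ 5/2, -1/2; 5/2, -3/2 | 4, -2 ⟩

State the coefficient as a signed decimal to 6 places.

j₁+j₂−J=1  J+j₁−j₂=4  J−j₁+j₂=4  j₁+j₂+J+1=10
(j₁±m₁, j₂±m₂, J±M) = (2,3,1,4,2,6)
P² = 20736/35
sum k=0..1:
  [0] +1/36 = 1/36
  [1] −1/96 = -1/96
S = 5/288
C² = P²·S² = 5/28 ; C = +0.422577

+√(5/28) = +0.422577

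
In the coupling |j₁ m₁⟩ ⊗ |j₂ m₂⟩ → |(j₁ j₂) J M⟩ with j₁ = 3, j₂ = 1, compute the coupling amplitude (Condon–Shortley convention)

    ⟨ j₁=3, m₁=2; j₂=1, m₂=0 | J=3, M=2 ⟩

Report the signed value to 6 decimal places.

triangle: 1!·5!·1!/8! = 120/40320
(j±m)!: 5!·1!·1!·1!·5!·1! = 14400
prefactor² = (2J+1)·Δ·N² = 300
  k=0: +1/(0!·1!·1!·1!·4!·0!) = 1/24
  k=1: −1/(1!·0!·0!·0!·5!·1!) = -1/120
Σ = 1/30  ⇒  CG² = 300·1/30² = 1/3
CG = +√(1/3) = +0.577350

+√(1/3) ≈ +0.577350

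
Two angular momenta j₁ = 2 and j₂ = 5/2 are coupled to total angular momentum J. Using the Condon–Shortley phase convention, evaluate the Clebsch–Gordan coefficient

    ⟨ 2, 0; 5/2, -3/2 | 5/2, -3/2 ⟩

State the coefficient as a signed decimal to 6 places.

j₁+j₂−J=2  J+j₁−j₂=2  J−j₁+j₂=3  j₁+j₂+J+1=8
(j₁±m₁, j₂±m₂, J±M) = (2,2,1,4,1,4)
P² = 288/35
sum k=0..1:
  [0] +1/8 = 1/8
  [1] −1/6 = -1/6
S = -1/24
C² = P²·S² = 1/70 ; C = -0.119523

-0.119523  (= −√(1/70))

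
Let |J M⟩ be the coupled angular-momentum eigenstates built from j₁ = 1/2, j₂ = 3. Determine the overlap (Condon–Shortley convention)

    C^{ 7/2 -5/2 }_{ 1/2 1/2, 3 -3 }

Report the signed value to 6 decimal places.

j₁+j₂−J=0  J+j₁−j₂=1  J−j₁+j₂=6  j₁+j₂+J+1=8
(j₁±m₁, j₂±m₂, J±M) = (1,0,0,6,1,6)
P² = 518400/7
sum k=0..0:
  [0] +1/720 = 1/720
S = 1/720
C² = P²·S² = 1/7 ; C = +0.377964

+√(1/7) = +0.377964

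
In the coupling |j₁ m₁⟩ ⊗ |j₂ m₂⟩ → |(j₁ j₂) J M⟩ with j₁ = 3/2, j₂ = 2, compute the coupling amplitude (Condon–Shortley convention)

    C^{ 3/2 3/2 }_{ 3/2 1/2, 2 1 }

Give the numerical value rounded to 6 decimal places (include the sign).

-0.632456  (= −√(2/5))

√[4·2!1!2!/6! · 2!1!3!1!3!0!] = √(8/5)
  +(−1)^1/∏(1,1,0,2,1,0)! = -1/2  (running -1/2)
⟨..|..⟩ = √(8/5)·(-1/2) = -0.632456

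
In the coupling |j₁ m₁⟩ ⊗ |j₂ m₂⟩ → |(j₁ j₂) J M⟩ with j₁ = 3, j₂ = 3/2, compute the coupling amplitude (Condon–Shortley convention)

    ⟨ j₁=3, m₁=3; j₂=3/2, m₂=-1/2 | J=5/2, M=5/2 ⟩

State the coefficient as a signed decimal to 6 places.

+√(15/28) ≈ +0.731925

triangle: 2!*4!*1!/8! = 48/40320
(j±m)!: 6!*0!*1!*2!*5!*0! = 172800
prefactor² = (2J+1)*Δ*N² = 8640/7
  k=0: +1/(0!*2!*0!*1!*4!*0!) = 1/48
Σ = 1/48  ⇒  CG² = 8640/7*1/48² = 15/28
CG = +√(15/28) = +0.731925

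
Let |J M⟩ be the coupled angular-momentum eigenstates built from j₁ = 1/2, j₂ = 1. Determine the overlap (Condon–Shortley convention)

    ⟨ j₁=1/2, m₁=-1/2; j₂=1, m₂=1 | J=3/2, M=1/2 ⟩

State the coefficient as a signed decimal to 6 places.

+0.577350  (= +√(1/3))

triangle: 0!*1!*2!/4! = 2/24
(j±m)!: 0!*1!*2!*0!*2!*1! = 4
prefactor² = (2J+1)*Δ*N² = 4/3
  k=0: +1/(0!*0!*1!*2!*0!*0!) = 1/2
Σ = 1/2  ⇒  CG² = 4/3*1/2² = 1/3
CG = +√(1/3) = +0.577350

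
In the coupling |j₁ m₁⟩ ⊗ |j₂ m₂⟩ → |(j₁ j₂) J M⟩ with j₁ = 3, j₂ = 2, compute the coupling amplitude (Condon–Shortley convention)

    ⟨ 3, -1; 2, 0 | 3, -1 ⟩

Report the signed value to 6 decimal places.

j₁+j₂−J=2  J+j₁−j₂=4  J−j₁+j₂=2  j₁+j₂+J+1=9
(j₁±m₁, j₂±m₂, J±M) = (2,4,2,2,2,4)
P² = 256/15
sum k=0..2:
  [0] +1/96 = 1/96
  [1] −1/6 = -1/6
  [2] +1/16 = 1/16
S = -3/32
C² = P²·S² = 3/20 ; C = -0.387298

−√(3/20) ≈ -0.387298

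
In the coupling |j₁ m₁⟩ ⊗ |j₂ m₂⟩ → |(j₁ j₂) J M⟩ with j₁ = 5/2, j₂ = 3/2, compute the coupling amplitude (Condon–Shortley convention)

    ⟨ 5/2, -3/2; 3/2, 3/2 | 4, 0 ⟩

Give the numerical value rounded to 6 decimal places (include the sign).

j₁+j₂−J=0  J+j₁−j₂=5  J−j₁+j₂=3  j₁+j₂+J+1=9
(j₁±m₁, j₂±m₂, J±M) = (1,4,3,0,4,4)
P² = 10368/7
sum k=0..0:
  [0] +1/144 = 1/144
S = 1/144
C² = P²·S² = 1/14 ; C = +0.267261

+0.267261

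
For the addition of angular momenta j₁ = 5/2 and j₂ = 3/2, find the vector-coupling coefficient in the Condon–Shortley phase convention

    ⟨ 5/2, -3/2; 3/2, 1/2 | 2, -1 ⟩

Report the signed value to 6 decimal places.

j₁+j₂−J=2  J+j₁−j₂=3  J−j₁+j₂=1  j₁+j₂+J+1=7
(j₁±m₁, j₂±m₂, J±M) = (1,4,2,1,1,3)
P² = 24/7
sum k=1..2:
  [1] −1/6 = -1/6
  [2] +1/4 = 1/4
S = 1/12
C² = P²·S² = 1/42 ; C = +0.154303

+0.154303  (= +√(1/42))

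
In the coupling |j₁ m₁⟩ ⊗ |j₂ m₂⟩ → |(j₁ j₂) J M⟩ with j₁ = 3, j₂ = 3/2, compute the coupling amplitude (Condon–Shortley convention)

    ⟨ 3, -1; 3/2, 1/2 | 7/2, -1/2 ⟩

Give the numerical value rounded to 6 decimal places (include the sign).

-0.534522

√[8·1!5!2!/9! · 2!4!2!1!3!4!] = √(512/7)
  +(−1)^0/∏(0,1,4,2,1,0)! = 1/48  (running 1/48)
  +(−1)^1/∏(1,0,3,1,2,1)! = -1/12  (running -1/16)
⟨..|..⟩ = √(512/7)·(-1/16) = -0.534522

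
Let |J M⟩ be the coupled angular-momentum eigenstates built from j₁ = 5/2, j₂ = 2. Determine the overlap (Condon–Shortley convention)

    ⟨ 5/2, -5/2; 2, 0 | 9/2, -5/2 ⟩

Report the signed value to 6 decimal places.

√[10·0!5!4!/10! · 0!5!2!2!2!7!] = √(38400)
  +(−1)^0/∏(0,0,5,2,0,2)! = 1/480  (running 1/480)
⟨..|..⟩ = √(38400)·(1/480) = +0.408248

+√(1/6) ≈ +0.408248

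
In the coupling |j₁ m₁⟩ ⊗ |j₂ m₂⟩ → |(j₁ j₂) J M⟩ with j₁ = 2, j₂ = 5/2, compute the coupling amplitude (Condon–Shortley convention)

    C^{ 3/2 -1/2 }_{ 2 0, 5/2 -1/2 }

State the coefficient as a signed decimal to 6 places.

-0.239046

triangle: 3!·1!·2!/7! = 12/5040
(j±m)!: 2!·2!·2!·3!·1!·2! = 96
prefactor² = (2J+1)·Δ·N² = 32/35
  k=1: −1/(1!·2!·1!·1!·0!·1!) = -1/2
  k=2: +1/(2!·1!·0!·0!·1!·2!) = 1/4
Σ = -1/4  ⇒  CG² = 32/35·(-1/4)² = 2/35
CG = −√(2/35) = -0.239046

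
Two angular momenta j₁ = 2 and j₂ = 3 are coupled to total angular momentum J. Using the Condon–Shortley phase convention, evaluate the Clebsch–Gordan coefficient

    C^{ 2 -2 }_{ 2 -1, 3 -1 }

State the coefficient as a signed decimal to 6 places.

√[5·3!1!3!/8! · 1!3!2!4!0!4!] = √(216/7)
  +(−1)^2/∏(2,1,1,0,0,3)! = 1/12  (running 1/12)
⟨..|..⟩ = √(216/7)·(1/12) = +0.462910

+0.462910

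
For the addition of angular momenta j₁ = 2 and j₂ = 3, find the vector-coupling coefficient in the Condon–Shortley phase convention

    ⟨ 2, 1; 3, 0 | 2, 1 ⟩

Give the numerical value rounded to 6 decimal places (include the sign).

√[5·3!1!3!/8! · 3!1!3!3!3!1!] = √(81/14)
  +(−1)^0/∏(0,3,1,3,0,0)! = 1/36  (running 1/36)
  +(−1)^1/∏(1,2,0,2,1,1)! = -1/4  (running -2/9)
⟨..|..⟩ = √(81/14)·(-2/9) = -0.534522

−√(2/7) = -0.534522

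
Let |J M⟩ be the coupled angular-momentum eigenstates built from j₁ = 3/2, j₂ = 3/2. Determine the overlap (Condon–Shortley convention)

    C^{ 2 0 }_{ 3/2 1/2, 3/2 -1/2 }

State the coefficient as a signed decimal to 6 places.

+√(1/4) ≈ +0.500000

triangle: 1!·2!·2!/6! = 4/720
(j±m)!: 2!·1!·1!·2!·2!·2! = 16
prefactor² = (2J+1)·Δ·N² = 4/9
  k=0: +1/(0!·1!·1!·1!·1!·1!) = 1
  k=1: −1/(1!·0!·0!·0!·2!·2!) = -1/4
Σ = 3/4  ⇒  CG² = 4/9·3/4² = 1/4
CG = +√(1/4) = +0.500000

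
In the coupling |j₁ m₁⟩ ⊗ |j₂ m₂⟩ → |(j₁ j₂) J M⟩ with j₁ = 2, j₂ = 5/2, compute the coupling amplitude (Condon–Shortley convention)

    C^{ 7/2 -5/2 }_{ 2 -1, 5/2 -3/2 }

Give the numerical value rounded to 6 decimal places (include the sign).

+0.125988

j₁+j₂−J=1  J+j₁−j₂=3  J−j₁+j₂=4  j₁+j₂+J+1=9
(j₁±m₁, j₂±m₂, J±M) = (1,3,1,4,1,6)
P² = 2304/7
sum k=0..1:
  [0] +1/36 = 1/36
  [1] −1/48 = -1/48
S = 1/144
C² = P²·S² = 1/63 ; C = +0.125988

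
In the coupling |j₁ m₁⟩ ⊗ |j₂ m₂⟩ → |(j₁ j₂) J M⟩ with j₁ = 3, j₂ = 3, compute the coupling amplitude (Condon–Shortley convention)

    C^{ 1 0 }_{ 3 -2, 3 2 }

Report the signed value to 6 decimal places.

√[3·5!1!1!/8! · 1!5!5!1!1!1!] = √(900/7)
  +(−1)^4/∏(4,1,1,1,0,0)! = 1/24  (running 1/24)
  +(−1)^5/∏(5,0,0,0,1,1)! = -1/120  (running 1/30)
⟨..|..⟩ = √(900/7)·(1/30) = +0.377964

+√(1/7) ≈ +0.377964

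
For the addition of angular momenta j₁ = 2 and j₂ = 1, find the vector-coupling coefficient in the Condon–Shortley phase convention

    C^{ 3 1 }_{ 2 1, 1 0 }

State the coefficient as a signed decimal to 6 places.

+0.730297  (= +√(8/15))

√[7·0!4!2!/7! · 3!1!1!1!4!2!] = √(96/5)
  +(−1)^0/∏(0,0,1,1,3,1)! = 1/6  (running 1/6)
⟨..|..⟩ = √(96/5)·(1/6) = +0.730297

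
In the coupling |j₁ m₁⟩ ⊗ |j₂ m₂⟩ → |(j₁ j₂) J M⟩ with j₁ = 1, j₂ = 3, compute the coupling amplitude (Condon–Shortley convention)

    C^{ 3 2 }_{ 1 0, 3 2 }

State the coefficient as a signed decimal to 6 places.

√[7·1!1!5!/8! · 1!1!5!1!5!1!] = √(300)
  +(−1)^0/∏(0,1,1,5,0,0)! = 1/120  (running 1/120)
  +(−1)^1/∏(1,0,0,4,1,1)! = -1/24  (running -1/30)
⟨..|..⟩ = √(300)·(-1/30) = -0.577350

-0.577350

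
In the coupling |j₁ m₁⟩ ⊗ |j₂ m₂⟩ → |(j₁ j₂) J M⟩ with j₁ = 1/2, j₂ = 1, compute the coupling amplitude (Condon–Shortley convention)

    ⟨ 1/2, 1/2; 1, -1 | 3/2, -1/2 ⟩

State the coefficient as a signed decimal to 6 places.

triangle: 0!*1!*2!/4! = 2/24
(j±m)!: 1!*0!*0!*2!*1!*2! = 4
prefactor² = (2J+1)*Δ*N² = 4/3
  k=0: +1/(0!*0!*0!*0!*1!*2!) = 1/2
Σ = 1/2  ⇒  CG² = 4/3*1/2² = 1/3
CG = +√(1/3) = +0.577350

+√(1/3) ≈ +0.577350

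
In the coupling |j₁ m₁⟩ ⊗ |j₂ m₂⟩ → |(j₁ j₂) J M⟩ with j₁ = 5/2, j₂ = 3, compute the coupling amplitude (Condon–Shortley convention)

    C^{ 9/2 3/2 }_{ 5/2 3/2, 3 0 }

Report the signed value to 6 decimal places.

+√(45/154) = +0.540562

√[10·1!4!5!/11! · 4!1!3!3!6!3!] = √(207360/77)
  +(−1)^0/∏(0,1,1,3,3,2)! = 1/72  (running 1/72)
  +(−1)^1/∏(1,0,0,2,4,3)! = -1/288  (running 1/96)
⟨..|..⟩ = √(207360/77)·(1/96) = +0.540562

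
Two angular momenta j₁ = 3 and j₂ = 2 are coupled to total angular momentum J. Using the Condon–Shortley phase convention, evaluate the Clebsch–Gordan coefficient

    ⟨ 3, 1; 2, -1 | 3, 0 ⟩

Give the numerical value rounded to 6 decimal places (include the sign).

j₁+j₂−J=2  J+j₁−j₂=4  J−j₁+j₂=2  j₁+j₂+J+1=9
(j₁±m₁, j₂±m₂, J±M) = (4,2,1,3,3,3)
P² = 96/5
sum k=0..1:
  [0] +1/8 = 1/8
  [1] −1/12 = -1/12
S = 1/24
C² = P²·S² = 1/30 ; C = +0.182574

+√(1/30) ≈ +0.182574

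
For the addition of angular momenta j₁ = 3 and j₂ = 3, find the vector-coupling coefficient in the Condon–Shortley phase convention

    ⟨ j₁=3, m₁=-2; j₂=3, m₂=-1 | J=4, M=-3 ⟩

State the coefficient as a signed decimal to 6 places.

-0.301511

√[9·2!4!4!/11! · 1!5!2!4!1!7!] = √(82944/11)
  +(−1)^1/∏(1,1,4,1,0,3)! = -1/144  (running -1/144)
  +(−1)^2/∏(2,0,3,0,1,4)! = 1/288  (running -1/288)
⟨..|..⟩ = √(82944/11)·(-1/288) = -0.301511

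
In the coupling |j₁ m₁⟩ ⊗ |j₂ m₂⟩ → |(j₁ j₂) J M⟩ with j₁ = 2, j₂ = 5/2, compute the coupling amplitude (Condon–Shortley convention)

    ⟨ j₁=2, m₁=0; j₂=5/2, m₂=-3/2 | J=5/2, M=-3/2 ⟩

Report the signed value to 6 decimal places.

√[6·2!2!3!/8! · 2!2!1!4!1!4!] = √(288/35)
  +(−1)^0/∏(0,2,2,1,0,2)! = 1/8  (running 1/8)
  +(−1)^1/∏(1,1,1,0,1,3)! = -1/6  (running -1/24)
⟨..|..⟩ = √(288/35)·(-1/24) = -0.119523

−√(1/70) = -0.119523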